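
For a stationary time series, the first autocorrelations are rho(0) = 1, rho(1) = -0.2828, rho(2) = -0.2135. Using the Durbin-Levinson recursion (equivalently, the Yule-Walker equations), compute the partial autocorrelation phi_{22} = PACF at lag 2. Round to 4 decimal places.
\phi_{22} = -0.3190

The PACF at lag k is phi_{kk}, the last component of the solution
to the Yule-Walker system G_k phi = r_k where
  (G_k)_{ij} = rho(|i - j|), (r_k)_i = rho(i), i,j = 1..k.
Equivalently, Durbin-Levinson gives phi_{kk} iteratively:
  phi_{11} = rho(1)
  phi_{kk} = [rho(k) - sum_{j=1..k-1} phi_{k-1,j} rho(k-j)]
            / [1 - sum_{j=1..k-1} phi_{k-1,j} rho(j)],
  phi_{k,j} = phi_{k-1,j} - phi_{kk} phi_{k-1,k-j},  j = 1..k-1.
Step k = 1:
  phi_11 = rho(1) = -0.2828.
Step k = 2:
  phi_22 = [rho(2) - phi_11 rho(1)] / [1 - phi_11 rho(1)] = [-0.2135 - (-0.2828)(-0.2828)] / [1 - (-0.2828)(-0.2828)]
         = -0.29347584 / 0.92002416 = -0.319.
Therefore phi_{22} = -0.3190.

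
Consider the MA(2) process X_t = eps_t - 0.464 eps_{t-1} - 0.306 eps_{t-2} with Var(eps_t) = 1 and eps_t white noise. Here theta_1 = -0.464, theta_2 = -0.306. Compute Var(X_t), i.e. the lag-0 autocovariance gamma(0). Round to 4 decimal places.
\gamma(0) = 1.3089

For an MA(q) process X_t = eps_t + sum_i theta_i eps_{t-i} with
Var(eps_t) = sigma^2, the variance is
  gamma(0) = sigma^2 * (1 + sum_i theta_i^2).
  sum_i theta_i^2 = (-0.464)^2 + (-0.306)^2 = 0.215296 + 0.093636 = 0.308932.
  gamma(0) = 1 * (1 + 0.308932) = 1 * 1.308932 = 1.308932, which rounds to 1.3089.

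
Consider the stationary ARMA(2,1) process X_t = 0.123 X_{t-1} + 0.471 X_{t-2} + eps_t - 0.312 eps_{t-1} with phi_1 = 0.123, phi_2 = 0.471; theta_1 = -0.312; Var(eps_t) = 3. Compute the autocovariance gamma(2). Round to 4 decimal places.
\gamma(2) = 1.7213

Multiply the model equation by X_{t-k} and take expectations. With theta_0 = psi_0 = 1 and psi_j the MA(infinity) weights, this gives
  gamma(k) - sum_i phi_i gamma(k-i) = c_k,
  c_k = sigma^2 * sum_{j=k..q} theta_j psi_{j-k}   (c_k = 0 for k > q),
using gamma(-m) = gamma(m).
psi-weights needed (psi_j = theta_j + sum_i phi_i psi_{j-i}):
  psi_1 = theta_1 + phi_1 = -0.312 + (0.123) = -0.189
Right-hand sides:
  c_0 = sigma^2 (1 + theta_1 psi_1) = 3 * (1 + (-0.312)(-0.189)) = 3 * 1.058968 = 3.176904
  c_1 = sigma^2 theta_1 = 3 * (-0.312) = -0.936
  c_2 = 0
Equations for k = 0, 1, 2 (AR order 2, c_2 = 0):
  (E0) gamma(0) = phi_1 gamma(1) + phi_2 gamma(2) + c_0
  (E1) gamma(1) = phi_1 gamma(0) + phi_2 gamma(1) + c_1
  (E2) gamma(2) = phi_1 gamma(1) + phi_2 gamma(0)
From (E1): gamma(1) = A gamma(0) + B with
  A = phi_1 / (1 - phi_2) = 0.123 / 0.529 = 0.232514,   B = c_1 / (1 - phi_2) = -0.936 / 0.529 = -1.769376.
Insert (E2) into (E0): gamma(0) (1 - phi_2^2) = phi_1 (1 + phi_2) gamma(1) + c_0.
  phi_1 (1 + phi_2) = (0.123)(1.471) = 0.180933,   1 - phi_2^2 = 0.778159.
Replace gamma(1) by A gamma(0) + B and collect gamma(0):
  gamma(0) [0.778159 - (0.180933)(0.232514)] = (0.180933)(-1.769376) + 3.176904
  gamma(0) * 0.73609 = 2.856765
  gamma(0) = 2.856765 / 0.73609 = 3.881003.
  gamma(1) = A gamma(0) + B = (0.232514)(3.881003) + (-1.769376) = -0.866988.
  gamma(2) = phi_1 gamma(1) + phi_2 gamma(0) = (0.123)(-0.866988) + (0.471)(3.881003) = 1.721313.
Therefore gamma(2) = 1.7213 (to 4 decimal places).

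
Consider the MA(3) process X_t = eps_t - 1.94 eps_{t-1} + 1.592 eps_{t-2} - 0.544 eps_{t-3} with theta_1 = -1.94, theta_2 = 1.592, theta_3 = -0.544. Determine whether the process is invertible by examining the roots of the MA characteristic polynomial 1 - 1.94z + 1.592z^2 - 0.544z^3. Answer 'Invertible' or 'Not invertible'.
\text{Invertible}

The MA(q) characteristic polynomial is P(z) = 1 - 1.94z + 1.592z^2 - 0.544z^3.
Invertibility requires all roots to lie outside the unit circle, i.e. |z| > 1 for every root.
Degree 3: look for a simple real root z0 first, then factor out (1 - z/z0) and solve the remaining quadratic.
Testing z0 = 1.25: P(1.25) = 1 + (-1.94)(1.25) + (1.592)(1.25)^2 + (-0.544)(1.25)^3
  = 1 + (-2.425) + (2.4875) + (-1.0625) = 0.  So z_0 = 1.25 is a root, |z_0| = 1.25.
Divide out the factor (1 - 0.8 z) = (1 - z/z0) (since 1/z0 = 0.8):
  P(z) = (1 - 0.8 z)(1 + (-1.14) z + (0.68) z^2)
  [check: z-coef -1.14 - (0.8) = -1.94; z^2-coef 0.68 - (0.8)(-1.14) = 1.592; z^3-coef -(0.8)(0.68) = -0.544.]
Remaining roots from the quadratic factor 1 + (-1.14) z + (0.68) z^2:
  Set 1 + (-1.14) z + (0.68) z^2 = 0, i.e. a z^2 + b z + c = 0 with a = 0.68, b = -1.14, c = 1.
  Discriminant D = b^2 - 4ac = (-1.14)^2 - 4*(0.68)*1 = 1.2996 - (2.72) = -1.4204.
  D < 0, so the roots are the complex-conjugate pair z = (-b +/- i sqrt(-D)) / (2a) = 0.8382 +/- 0.8763i.
  For a conjugate pair |z|^2 = z * conj(z) = (product of roots) = c/a = 1/(0.68) = 1.470588, so |z| = sqrt(1.470588) = 1.2127 for both roots.
Moduli of all roots: 1.2500, 1.2127, 1.2127.
All moduli strictly greater than 1? Yes.
Verdict: Invertible.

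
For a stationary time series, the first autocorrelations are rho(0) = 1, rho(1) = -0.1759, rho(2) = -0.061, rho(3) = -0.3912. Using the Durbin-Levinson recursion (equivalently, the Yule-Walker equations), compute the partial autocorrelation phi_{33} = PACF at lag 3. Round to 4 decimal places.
\phi_{33} = -0.4370

The PACF at lag k is phi_{kk}, the last component of the solution
to the Yule-Walker system G_k phi = r_k where
  (G_k)_{ij} = rho(|i - j|), (r_k)_i = rho(i), i,j = 1..k.
Equivalently, Durbin-Levinson gives phi_{kk} iteratively:
  phi_{11} = rho(1)
  phi_{kk} = [rho(k) - sum_{j=1..k-1} phi_{k-1,j} rho(k-j)]
            / [1 - sum_{j=1..k-1} phi_{k-1,j} rho(j)],
  phi_{k,j} = phi_{k-1,j} - phi_{kk} phi_{k-1,k-j},  j = 1..k-1.
Step k = 1:
  phi_11 = rho(1) = -0.1759.
Step k = 2:
  phi_22 = [rho(2) - phi_11 rho(1)] / [1 - phi_11 rho(1)] = [-0.061 - (-0.1759)(-0.1759)] / [1 - (-0.1759)(-0.1759)]
         = -0.09194081 / 0.96905919 = -0.094876.
  Update: phi_21 = phi_11 - phi_22 phi_11 = -0.1759 - (-0.094876)(-0.1759) = -0.192589.
Step k = 3:
  phi_33 = [rho(3) - phi_21 rho(2) - phi_22 rho(1)] / [1 - phi_21 rho(1) - phi_22 rho(2)]
    numerator   = -0.3912 - (-0.192589)(-0.061) - (-0.094876)(-0.1759) = -0.41963667
    denominator = 1 - (-0.192589)(-0.1759) - (-0.094876)(-0.061) = 0.96033618
  phi_33 = -0.41963667 / 0.96033618 = -0.437.
Therefore phi_{33} = -0.4370.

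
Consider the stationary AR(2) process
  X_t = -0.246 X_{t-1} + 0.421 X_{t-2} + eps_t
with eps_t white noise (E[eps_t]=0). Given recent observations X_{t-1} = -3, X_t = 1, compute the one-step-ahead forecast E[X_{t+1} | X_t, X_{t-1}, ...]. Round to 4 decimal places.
E[X_{t+1} \mid \mathcal F_t] = -1.5090

For an AR(p) model X_t = c + sum_i phi_i X_{t-i} + eps_t, the
one-step-ahead conditional mean is
  E[X_{t+1} | X_t, ...] = c + sum_i phi_i X_{t+1-i}.
Substitute known values:
  E[X_{t+1} | ...] = (-0.246) * (1) + (0.421) * (-3)
                   = -1.5090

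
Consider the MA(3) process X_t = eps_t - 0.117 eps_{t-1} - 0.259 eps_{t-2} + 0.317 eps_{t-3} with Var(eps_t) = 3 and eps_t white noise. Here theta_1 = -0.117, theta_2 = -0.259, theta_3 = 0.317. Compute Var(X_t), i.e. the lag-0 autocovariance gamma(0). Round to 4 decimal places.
\gamma(0) = 3.5438

For an MA(q) process X_t = eps_t + sum_i theta_i eps_{t-i} with
Var(eps_t) = sigma^2, the variance is
  gamma(0) = sigma^2 * (1 + sum_i theta_i^2).
  sum_i theta_i^2 = (-0.117)^2 + (-0.259)^2 + (0.317)^2 = 0.013689 + 0.067081 + 0.100489 = 0.181259.
  gamma(0) = 3 * (1 + 0.181259) = 3 * 1.181259 = 3.543777, which rounds to 3.5438.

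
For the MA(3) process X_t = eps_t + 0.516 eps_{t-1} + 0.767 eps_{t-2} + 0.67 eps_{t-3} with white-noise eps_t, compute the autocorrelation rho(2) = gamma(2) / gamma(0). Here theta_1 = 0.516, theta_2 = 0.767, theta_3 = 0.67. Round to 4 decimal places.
\rho(2) = 0.4831

For an MA(q) process with theta_0 = 1, the autocovariance is
  gamma(k) = sigma^2 * sum_{i=0..q-k} theta_i * theta_{i+k},
and rho(k) = gamma(k) / gamma(0). Sigma^2 cancels.
  numerator   = (1)*(0.767) + (0.516)*(0.67) = 1.11272.
  denominator = (1)^2 + (0.516)^2 + (0.767)^2 + (0.67)^2 = 2.303445.
  rho(2) = 1.11272 / 2.303445 = 0.4831.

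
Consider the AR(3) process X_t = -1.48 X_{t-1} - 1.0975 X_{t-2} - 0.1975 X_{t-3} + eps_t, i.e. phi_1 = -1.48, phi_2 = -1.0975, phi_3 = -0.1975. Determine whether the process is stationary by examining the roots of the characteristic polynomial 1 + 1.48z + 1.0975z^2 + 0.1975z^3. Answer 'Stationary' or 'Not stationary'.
\text{Stationary}

The AR(p) characteristic polynomial is P(z) = 1 + 1.48z + 1.0975z^2 + 0.1975z^3.
Stationarity requires all roots to lie outside the unit circle, i.e. |z| > 1 for every root.
Degree 3: look for a simple real root z0 first, then factor out (1 - z/z0) and solve the remaining quadratic.
Testing z0 = -4: P(-4) = 1 + (1.48)(-4) + (1.0975)(-4)^2 + (0.1975)(-4)^3
  = 1 + (-5.92) + (17.56) + (-12.64) = 0.  So z_0 = -4 is a root, |z_0| = 4.
Divide out the factor (1 + 0.25 z) = (1 - z/z0) (since 1/z0 = -0.25):
  P(z) = (1 + 0.25 z)(1 + (1.23) z + (0.79) z^2)
  [check: z-coef 1.23 - (-0.25) = 1.48; z^2-coef 0.79 - (-0.25)(1.23) = 1.0975; z^3-coef -(-0.25)(0.79) = 0.1975.]
Remaining roots from the quadratic factor 1 + (1.23) z + (0.79) z^2:
  Set 1 + (1.23) z + (0.79) z^2 = 0, i.e. a z^2 + b z + c = 0 with a = 0.79, b = 1.23, c = 1.
  Discriminant D = b^2 - 4ac = (1.23)^2 - 4*(0.79)*1 = 1.5129 - (3.16) = -1.6471.
  D < 0, so the roots are the complex-conjugate pair z = (-b +/- i sqrt(-D)) / (2a) = -0.7785 +/- 0.8123i.
  For a conjugate pair |z|^2 = z * conj(z) = (product of roots) = c/a = 1/(0.79) = 1.265823, so |z| = sqrt(1.265823) = 1.1251 for both roots.
Moduli of all roots: 4.0000, 1.1251, 1.1251.
All moduli strictly greater than 1? Yes.
Verdict: Stationary.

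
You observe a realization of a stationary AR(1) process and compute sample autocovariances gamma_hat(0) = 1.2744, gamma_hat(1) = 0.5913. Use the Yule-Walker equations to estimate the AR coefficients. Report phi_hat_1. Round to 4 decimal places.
\hat\phi_{1} = 0.4640

The Yule-Walker equations for an AR(p) process read, in matrix form,
  Gamma_p phi = r_p,   with   (Gamma_p)_{ij} = gamma(|i - j|),
                       (r_p)_i = gamma(i),   i,j = 1..p.
Substitute the sample gammas (Toeplitz matrix and right-hand side of size 1):
  Gamma_p = [[1.2744]]
  r_p     = [0.5913]
With p = 1 this is the single equation gamma(0) phi_1 = gamma(1):
  phi_hat_1 = gamma(1) / gamma(0) = 0.5913 / 1.2744 = 0.4640.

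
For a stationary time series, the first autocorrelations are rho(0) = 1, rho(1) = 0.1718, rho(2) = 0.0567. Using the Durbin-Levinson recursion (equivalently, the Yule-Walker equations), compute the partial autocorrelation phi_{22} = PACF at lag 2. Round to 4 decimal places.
\phi_{22} = 0.0280

The PACF at lag k is phi_{kk}, the last component of the solution
to the Yule-Walker system G_k phi = r_k where
  (G_k)_{ij} = rho(|i - j|), (r_k)_i = rho(i), i,j = 1..k.
Equivalently, Durbin-Levinson gives phi_{kk} iteratively:
  phi_{11} = rho(1)
  phi_{kk} = [rho(k) - sum_{j=1..k-1} phi_{k-1,j} rho(k-j)]
            / [1 - sum_{j=1..k-1} phi_{k-1,j} rho(j)],
  phi_{k,j} = phi_{k-1,j} - phi_{kk} phi_{k-1,k-j},  j = 1..k-1.
Step k = 1:
  phi_11 = rho(1) = 0.1718.
Step k = 2:
  phi_22 = [rho(2) - phi_11 rho(1)] / [1 - phi_11 rho(1)] = [0.0567 - (0.1718)(0.1718)] / [1 - (0.1718)(0.1718)]
         = 0.02718476 / 0.97048476 = 0.028.
Therefore phi_{22} = 0.0280.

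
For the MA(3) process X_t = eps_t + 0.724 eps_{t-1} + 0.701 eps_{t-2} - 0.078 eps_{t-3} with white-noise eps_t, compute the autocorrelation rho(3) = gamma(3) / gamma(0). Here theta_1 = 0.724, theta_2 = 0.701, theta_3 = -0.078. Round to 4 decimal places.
\rho(3) = -0.0386

For an MA(q) process with theta_0 = 1, the autocovariance is
  gamma(k) = sigma^2 * sum_{i=0..q-k} theta_i * theta_{i+k},
and rho(k) = gamma(k) / gamma(0). Sigma^2 cancels.
  numerator   = (1)*(-0.078) = -0.078.
  denominator = (1)^2 + (0.724)^2 + (0.701)^2 + (-0.078)^2 = 2.021661.
  rho(3) = -0.078 / 2.021661 = -0.0386.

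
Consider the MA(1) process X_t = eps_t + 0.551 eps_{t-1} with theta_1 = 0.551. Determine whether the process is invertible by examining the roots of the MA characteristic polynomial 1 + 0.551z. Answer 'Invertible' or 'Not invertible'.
\text{Invertible}

The MA(q) characteristic polynomial is P(z) = 1 + 0.551z.
Invertibility requires all roots to lie outside the unit circle, i.e. |z| > 1 for every root.
This is linear in z: 1 + (0.551) z = 0  =>  z = -1/(0.551) = -1.814882,  |z| = 1.814882.
Moduli of all roots: 1.8149.
All moduli strictly greater than 1? Yes.
Verdict: Invertible.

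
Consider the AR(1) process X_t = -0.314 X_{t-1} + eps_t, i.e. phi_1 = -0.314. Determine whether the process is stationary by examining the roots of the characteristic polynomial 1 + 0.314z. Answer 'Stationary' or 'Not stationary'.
\text{Stationary}

The AR(p) characteristic polynomial is P(z) = 1 + 0.314z.
Stationarity requires all roots to lie outside the unit circle, i.e. |z| > 1 for every root.
This is linear in z: 1 + (0.314) z = 0  =>  z = -1/(0.314) = -3.184713,  |z| = 3.184713.
Moduli of all roots: 3.1847.
All moduli strictly greater than 1? Yes.
Verdict: Stationary.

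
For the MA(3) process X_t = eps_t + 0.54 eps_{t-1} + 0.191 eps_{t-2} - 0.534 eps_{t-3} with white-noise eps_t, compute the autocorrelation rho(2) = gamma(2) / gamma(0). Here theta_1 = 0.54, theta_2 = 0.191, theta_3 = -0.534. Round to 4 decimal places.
\rho(2) = -0.0604

For an MA(q) process with theta_0 = 1, the autocovariance is
  gamma(k) = sigma^2 * sum_{i=0..q-k} theta_i * theta_{i+k},
and rho(k) = gamma(k) / gamma(0). Sigma^2 cancels.
  numerator   = (1)*(0.191) + (0.54)*(-0.534) = -0.09736.
  denominator = (1)^2 + (0.54)^2 + (0.191)^2 + (-0.534)^2 = 1.613237.
  rho(2) = -0.09736 / 1.613237 = -0.0604.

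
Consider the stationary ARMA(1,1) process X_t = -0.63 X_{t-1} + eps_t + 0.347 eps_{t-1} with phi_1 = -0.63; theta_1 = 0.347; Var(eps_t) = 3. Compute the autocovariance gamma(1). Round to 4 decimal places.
\gamma(1) = -1.1000

Multiply the model equation by X_{t-k} and take expectations. With theta_0 = psi_0 = 1 and psi_j the MA(infinity) weights, this gives
  gamma(k) - sum_i phi_i gamma(k-i) = c_k,
  c_k = sigma^2 * sum_{j=k..q} theta_j psi_{j-k}   (c_k = 0 for k > q),
using gamma(-m) = gamma(m).
psi-weights needed (psi_j = theta_j + sum_i phi_i psi_{j-i}):
  psi_1 = theta_1 + phi_1 = 0.347 + (-0.63) = -0.283
Right-hand sides:
  c_0 = sigma^2 (1 + theta_1 psi_1) = 3 * (1 + (0.347)(-0.283)) = 3 * 0.901799 = 2.705397
  c_1 = sigma^2 theta_1 = 3 * (0.347) = 1.041
  c_2 = 0
Equations for k = 0 and k = 1 (AR order 1):
  gamma(0) = phi_1 gamma(1) + c_0
  gamma(1) = phi_1 gamma(0) + c_1
Substituting the second into the first: gamma(0) (1 - phi_1^2) = c_0 + phi_1 c_1, so
  gamma(0) = (c_0 + phi_1 c_1) / (1 - phi_1^2) = (2.705397 + (-0.63)(1.041)) / (1 - (-0.63)^2) = 2.049567 / 0.6031 = 3.398387.
  gamma(1) = phi_1 gamma(0) + c_1 = (-0.63)(3.398387) + (1.041) = -1.099984.
Therefore gamma(1) = -1.1000 (to 4 decimal places).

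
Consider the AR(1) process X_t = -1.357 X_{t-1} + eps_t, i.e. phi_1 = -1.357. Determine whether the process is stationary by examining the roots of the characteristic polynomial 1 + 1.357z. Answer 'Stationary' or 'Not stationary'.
\text{Not stationary}

The AR(p) characteristic polynomial is P(z) = 1 + 1.357z.
Stationarity requires all roots to lie outside the unit circle, i.e. |z| > 1 for every root.
This is linear in z: 1 + (1.357) z = 0  =>  z = -1/(1.357) = -0.73692,  |z| = 0.73692.
Moduli of all roots: 0.7369.
All moduli strictly greater than 1? No.
Verdict: Not stationary.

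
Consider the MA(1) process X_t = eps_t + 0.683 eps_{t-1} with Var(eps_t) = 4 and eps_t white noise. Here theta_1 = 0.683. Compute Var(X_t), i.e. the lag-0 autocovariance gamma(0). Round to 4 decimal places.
\gamma(0) = 5.8660

For an MA(q) process X_t = eps_t + sum_i theta_i eps_{t-i} with
Var(eps_t) = sigma^2, the variance is
  gamma(0) = sigma^2 * (1 + sum_i theta_i^2).
  sum_i theta_i^2 = (0.683)^2 = 0.466489.
  gamma(0) = 4 * (1 + 0.466489) = 4 * 1.466489 = 5.865956, which rounds to 5.8660.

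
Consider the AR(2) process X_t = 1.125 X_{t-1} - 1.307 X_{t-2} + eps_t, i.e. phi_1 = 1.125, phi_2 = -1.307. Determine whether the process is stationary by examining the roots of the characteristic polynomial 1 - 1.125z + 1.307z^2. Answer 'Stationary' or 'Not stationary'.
\text{Not stationary}

The AR(p) characteristic polynomial is P(z) = 1 - 1.125z + 1.307z^2.
Stationarity requires all roots to lie outside the unit circle, i.e. |z| > 1 for every root.
Set 1 + (-1.125) z + (1.307) z^2 = 0, i.e. a z^2 + b z + c = 0 with a = 1.307, b = -1.125, c = 1.
Discriminant D = b^2 - 4ac = (-1.125)^2 - 4*(1.307)*1 = 1.265625 - (5.228) = -3.962375.
D < 0, so the roots are the complex-conjugate pair z = (-b +/- i sqrt(-D)) / (2a) = 0.4304 +/- 0.7615i.
For a conjugate pair |z|^2 = z * conj(z) = (product of roots) = c/a = 1/(1.307) = 0.765111, so |z| = sqrt(0.765111) = 0.8747 for both roots.
Moduli of all roots: 0.8747, 0.8747.
All moduli strictly greater than 1? No.
Verdict: Not stationary.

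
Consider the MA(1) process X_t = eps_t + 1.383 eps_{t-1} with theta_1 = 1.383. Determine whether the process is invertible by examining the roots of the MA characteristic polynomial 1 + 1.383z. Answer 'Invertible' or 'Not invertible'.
\text{Not invertible}

The MA(q) characteristic polynomial is P(z) = 1 + 1.383z.
Invertibility requires all roots to lie outside the unit circle, i.e. |z| > 1 for every root.
This is linear in z: 1 + (1.383) z = 0  =>  z = -1/(1.383) = -0.723066,  |z| = 0.723066.
Moduli of all roots: 0.7231.
All moduli strictly greater than 1? No.
Verdict: Not invertible.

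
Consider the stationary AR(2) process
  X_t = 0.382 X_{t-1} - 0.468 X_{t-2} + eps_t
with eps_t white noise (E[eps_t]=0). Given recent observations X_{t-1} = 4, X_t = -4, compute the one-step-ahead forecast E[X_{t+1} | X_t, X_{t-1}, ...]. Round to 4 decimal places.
E[X_{t+1} \mid \mathcal F_t] = -3.4000

For an AR(p) model X_t = c + sum_i phi_i X_{t-i} + eps_t, the
one-step-ahead conditional mean is
  E[X_{t+1} | X_t, ...] = c + sum_i phi_i X_{t+1-i}.
Substitute known values:
  E[X_{t+1} | ...] = (0.382) * (-4) + (-0.468) * (4)
                   = -3.4000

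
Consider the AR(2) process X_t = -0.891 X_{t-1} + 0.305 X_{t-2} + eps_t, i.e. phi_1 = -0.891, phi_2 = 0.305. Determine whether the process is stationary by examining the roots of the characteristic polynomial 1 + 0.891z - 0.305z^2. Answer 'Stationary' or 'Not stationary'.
\text{Not stationary}

The AR(p) characteristic polynomial is P(z) = 1 + 0.891z - 0.305z^2.
Stationarity requires all roots to lie outside the unit circle, i.e. |z| > 1 for every root.
Set 1 + (0.891) z + (-0.305) z^2 = 0, i.e. a z^2 + b z + c = 0 with a = -0.305, b = 0.891, c = 1.
Discriminant D = b^2 - 4ac = (0.891)^2 - 4*(-0.305)*1 = 0.793881 - (-1.22) = 2.013881.
D >= 0, so the roots are real: z = (-b +/- sqrt(D)) / (2a) = (-0.891 +/- 1.419113) / (-0.61).
  z_1 = (-0.891 + 1.419113) / (-0.61) = -0.8658,   |z_1| = 0.8658.
  z_2 = (-0.891 - 1.419113) / (-0.61) = 3.7871,   |z_2| = 3.7871.
Moduli of all roots: 0.8658, 3.7871.
All moduli strictly greater than 1? No.
Verdict: Not stationary.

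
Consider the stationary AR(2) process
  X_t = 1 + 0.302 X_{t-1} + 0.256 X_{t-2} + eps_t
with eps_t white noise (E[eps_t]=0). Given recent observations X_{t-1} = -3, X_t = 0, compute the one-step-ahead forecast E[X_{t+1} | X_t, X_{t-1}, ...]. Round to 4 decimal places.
E[X_{t+1} \mid \mathcal F_t] = 0.2320

For an AR(p) model X_t = c + sum_i phi_i X_{t-i} + eps_t, the
one-step-ahead conditional mean is
  E[X_{t+1} | X_t, ...] = c + sum_i phi_i X_{t+1-i}.
Substitute known values:
  E[X_{t+1} | ...] = 1 + (0.302) * (0) + (0.256) * (-3)
                   = 0.2320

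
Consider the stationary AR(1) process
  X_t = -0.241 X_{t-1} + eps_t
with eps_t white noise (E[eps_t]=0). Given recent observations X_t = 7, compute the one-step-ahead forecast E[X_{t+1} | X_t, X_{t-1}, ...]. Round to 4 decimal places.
E[X_{t+1} \mid \mathcal F_t] = -1.6870

For an AR(p) model X_t = c + sum_i phi_i X_{t-i} + eps_t, the
one-step-ahead conditional mean is
  E[X_{t+1} | X_t, ...] = c + sum_i phi_i X_{t+1-i}.
Substitute known values:
  E[X_{t+1} | ...] = (-0.241) * (7)
                   = -1.6870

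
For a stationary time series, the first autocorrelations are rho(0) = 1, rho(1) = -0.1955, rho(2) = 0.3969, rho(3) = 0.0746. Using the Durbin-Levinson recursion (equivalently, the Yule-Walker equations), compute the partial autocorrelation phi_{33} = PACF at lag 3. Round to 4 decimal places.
\phi_{33} = 0.2369

The PACF at lag k is phi_{kk}, the last component of the solution
to the Yule-Walker system G_k phi = r_k where
  (G_k)_{ij} = rho(|i - j|), (r_k)_i = rho(i), i,j = 1..k.
Equivalently, Durbin-Levinson gives phi_{kk} iteratively:
  phi_{11} = rho(1)
  phi_{kk} = [rho(k) - sum_{j=1..k-1} phi_{k-1,j} rho(k-j)]
            / [1 - sum_{j=1..k-1} phi_{k-1,j} rho(j)],
  phi_{k,j} = phi_{k-1,j} - phi_{kk} phi_{k-1,k-j},  j = 1..k-1.
Step k = 1:
  phi_11 = rho(1) = -0.1955.
Step k = 2:
  phi_22 = [rho(2) - phi_11 rho(1)] / [1 - phi_11 rho(1)] = [0.3969 - (-0.1955)(-0.1955)] / [1 - (-0.1955)(-0.1955)]
         = 0.35867975 / 0.96177975 = 0.372933.
  Update: phi_21 = phi_11 - phi_22 phi_11 = -0.1955 - (0.372933)(-0.1955) = -0.122592.
Step k = 3:
  phi_33 = [rho(3) - phi_21 rho(2) - phi_22 rho(1)] / [1 - phi_21 rho(1) - phi_22 rho(2)]
    numerator   = 0.0746 - (-0.122592)(0.3969) - (0.372933)(-0.1955) = 0.19616505
    denominator = 1 - (-0.122592)(-0.1955) - (0.372933)(0.3969) = 0.82801611
  phi_33 = 0.19616505 / 0.82801611 = 0.2369.
Therefore phi_{33} = 0.2369.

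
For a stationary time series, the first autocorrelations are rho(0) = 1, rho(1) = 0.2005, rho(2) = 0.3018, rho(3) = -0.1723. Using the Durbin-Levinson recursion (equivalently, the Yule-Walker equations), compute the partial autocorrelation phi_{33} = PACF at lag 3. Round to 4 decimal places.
\phi_{33} = -0.3050

The PACF at lag k is phi_{kk}, the last component of the solution
to the Yule-Walker system G_k phi = r_k where
  (G_k)_{ij} = rho(|i - j|), (r_k)_i = rho(i), i,j = 1..k.
Equivalently, Durbin-Levinson gives phi_{kk} iteratively:
  phi_{11} = rho(1)
  phi_{kk} = [rho(k) - sum_{j=1..k-1} phi_{k-1,j} rho(k-j)]
            / [1 - sum_{j=1..k-1} phi_{k-1,j} rho(j)],
  phi_{k,j} = phi_{k-1,j} - phi_{kk} phi_{k-1,k-j},  j = 1..k-1.
Step k = 1:
  phi_11 = rho(1) = 0.2005.
Step k = 2:
  phi_22 = [rho(2) - phi_11 rho(1)] / [1 - phi_11 rho(1)] = [0.3018 - (0.2005)(0.2005)] / [1 - (0.2005)(0.2005)]
         = 0.26159975 / 0.95979975 = 0.272557.
  Update: phi_21 = phi_11 - phi_22 phi_11 = 0.2005 - (0.272557)(0.2005) = 0.145852.
Step k = 3:
  phi_33 = [rho(3) - phi_21 rho(2) - phi_22 rho(1)] / [1 - phi_21 rho(1) - phi_22 rho(2)]
    numerator   = -0.1723 - (0.145852)(0.3018) - (0.272557)(0.2005) = -0.27096585
    denominator = 1 - (0.145852)(0.2005) - (0.272557)(0.3018) = 0.88849901
  phi_33 = -0.27096585 / 0.88849901 = -0.305.
Therefore phi_{33} = -0.3050.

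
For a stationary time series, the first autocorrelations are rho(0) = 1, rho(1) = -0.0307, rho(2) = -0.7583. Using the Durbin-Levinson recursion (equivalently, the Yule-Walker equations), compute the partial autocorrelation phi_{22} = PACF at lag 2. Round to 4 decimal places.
\phi_{22} = -0.7600

The PACF at lag k is phi_{kk}, the last component of the solution
to the Yule-Walker system G_k phi = r_k where
  (G_k)_{ij} = rho(|i - j|), (r_k)_i = rho(i), i,j = 1..k.
Equivalently, Durbin-Levinson gives phi_{kk} iteratively:
  phi_{11} = rho(1)
  phi_{kk} = [rho(k) - sum_{j=1..k-1} phi_{k-1,j} rho(k-j)]
            / [1 - sum_{j=1..k-1} phi_{k-1,j} rho(j)],
  phi_{k,j} = phi_{k-1,j} - phi_{kk} phi_{k-1,k-j},  j = 1..k-1.
Step k = 1:
  phi_11 = rho(1) = -0.0307.
Step k = 2:
  phi_22 = [rho(2) - phi_11 rho(1)] / [1 - phi_11 rho(1)] = [-0.7583 - (-0.0307)(-0.0307)] / [1 - (-0.0307)(-0.0307)]
         = -0.75924249 / 0.99905751 = -0.76.
Therefore phi_{22} = -0.7600.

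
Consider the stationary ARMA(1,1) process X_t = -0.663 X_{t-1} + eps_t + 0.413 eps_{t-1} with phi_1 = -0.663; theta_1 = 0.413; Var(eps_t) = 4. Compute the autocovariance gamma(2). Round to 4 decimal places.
\gamma(2) = 0.8591

Multiply the model equation by X_{t-k} and take expectations. With theta_0 = psi_0 = 1 and psi_j the MA(infinity) weights, this gives
  gamma(k) - sum_i phi_i gamma(k-i) = c_k,
  c_k = sigma^2 * sum_{j=k..q} theta_j psi_{j-k}   (c_k = 0 for k > q),
using gamma(-m) = gamma(m).
psi-weights needed (psi_j = theta_j + sum_i phi_i psi_{j-i}):
  psi_1 = theta_1 + phi_1 = 0.413 + (-0.663) = -0.25
Right-hand sides:
  c_0 = sigma^2 (1 + theta_1 psi_1) = 4 * (1 + (0.413)(-0.25)) = 4 * 0.89675 = 3.587
  c_1 = sigma^2 theta_1 = 4 * (0.413) = 1.652
  c_2 = 0
Equations for k = 0 and k = 1 (AR order 1):
  gamma(0) = phi_1 gamma(1) + c_0
  gamma(1) = phi_1 gamma(0) + c_1
Substituting the second into the first: gamma(0) (1 - phi_1^2) = c_0 + phi_1 c_1, so
  gamma(0) = (c_0 + phi_1 c_1) / (1 - phi_1^2) = (3.587 + (-0.663)(1.652)) / (1 - (-0.663)^2) = 2.491724 / 0.560431 = 4.446085.
  gamma(1) = phi_1 gamma(0) + c_1 = (-0.663)(4.446085) + (1.652) = -1.295755.
For k = 2 (> q): gamma(2) = phi_1 gamma(1) = (-0.663)(-1.295755) = 0.859085.
Therefore gamma(2) = 0.8591 (to 4 decimal places).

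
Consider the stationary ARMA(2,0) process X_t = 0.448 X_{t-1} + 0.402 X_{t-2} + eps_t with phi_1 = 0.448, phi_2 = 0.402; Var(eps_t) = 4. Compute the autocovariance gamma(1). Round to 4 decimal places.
\gamma(1) = 8.1464

Multiply the model equation by X_{t-k} and take expectations. With theta_0 = psi_0 = 1 and psi_j the MA(infinity) weights, this gives
  gamma(k) - sum_i phi_i gamma(k-i) = c_k,
  c_k = sigma^2 * sum_{j=k..q} theta_j psi_{j-k}   (c_k = 0 for k > q),
using gamma(-m) = gamma(m).
Pure AR (q = 0): c_0 = sigma^2 = 4, c_k = 0 for k >= 1.
Equations for k = 0, 1, 2 (AR order 2, c_2 = 0):
  (E0) gamma(0) = phi_1 gamma(1) + phi_2 gamma(2) + c_0
  (E1) gamma(1) = phi_1 gamma(0) + phi_2 gamma(1) + c_1
  (E2) gamma(2) = phi_1 gamma(1) + phi_2 gamma(0)
From (E1): gamma(1) = A gamma(0) + B with
  A = phi_1 / (1 - phi_2) = 0.448 / 0.598 = 0.749164,   B = c_1 / (1 - phi_2) = 0 / 0.598 = 0.
Insert (E2) into (E0): gamma(0) (1 - phi_2^2) = phi_1 (1 + phi_2) gamma(1) + c_0.
  phi_1 (1 + phi_2) = (0.448)(1.402) = 0.628096,   1 - phi_2^2 = 0.838396.
Replace gamma(1) by A gamma(0) + B and collect gamma(0):
  gamma(0) [0.838396 - (0.628096)(0.749164)] = c_0 = 4
  gamma(0) * 0.367849 = 4
  gamma(0) = 4 / 0.367849 = 10.874022.
  gamma(1) = A gamma(0) = (0.749164)(10.874022) = 8.146425.
Therefore gamma(1) = 8.1464 (to 4 decimal places).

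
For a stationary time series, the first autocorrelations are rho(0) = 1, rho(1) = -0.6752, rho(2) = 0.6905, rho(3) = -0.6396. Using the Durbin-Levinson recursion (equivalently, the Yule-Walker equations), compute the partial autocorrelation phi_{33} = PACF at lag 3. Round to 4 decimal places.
\phi_{33} = -0.1880

The PACF at lag k is phi_{kk}, the last component of the solution
to the Yule-Walker system G_k phi = r_k where
  (G_k)_{ij} = rho(|i - j|), (r_k)_i = rho(i), i,j = 1..k.
Equivalently, Durbin-Levinson gives phi_{kk} iteratively:
  phi_{11} = rho(1)
  phi_{kk} = [rho(k) - sum_{j=1..k-1} phi_{k-1,j} rho(k-j)]
            / [1 - sum_{j=1..k-1} phi_{k-1,j} rho(j)],
  phi_{k,j} = phi_{k-1,j} - phi_{kk} phi_{k-1,k-j},  j = 1..k-1.
Step k = 1:
  phi_11 = rho(1) = -0.6752.
Step k = 2:
  phi_22 = [rho(2) - phi_11 rho(1)] / [1 - phi_11 rho(1)] = [0.6905 - (-0.6752)(-0.6752)] / [1 - (-0.6752)(-0.6752)]
         = 0.23460496 / 0.54410496 = 0.431176.
  Update: phi_21 = phi_11 - phi_22 phi_11 = -0.6752 - (0.431176)(-0.6752) = -0.38407.
Step k = 3:
  phi_33 = [rho(3) - phi_21 rho(2) - phi_22 rho(1)] / [1 - phi_21 rho(1) - phi_22 rho(2)]
    numerator   = -0.6396 - (-0.38407)(0.6905) - (0.431176)(-0.6752) = -0.08326967
    denominator = 1 - (-0.38407)(-0.6752) - (0.431176)(0.6905) = 0.44294895
  phi_33 = -0.08326967 / 0.44294895 = -0.188.
Therefore phi_{33} = -0.1880.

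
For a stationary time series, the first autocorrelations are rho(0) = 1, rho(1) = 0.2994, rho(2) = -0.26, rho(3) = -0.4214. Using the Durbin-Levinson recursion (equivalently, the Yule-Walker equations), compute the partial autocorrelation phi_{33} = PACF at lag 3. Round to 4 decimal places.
\phi_{33} = -0.2560

The PACF at lag k is phi_{kk}, the last component of the solution
to the Yule-Walker system G_k phi = r_k where
  (G_k)_{ij} = rho(|i - j|), (r_k)_i = rho(i), i,j = 1..k.
Equivalently, Durbin-Levinson gives phi_{kk} iteratively:
  phi_{11} = rho(1)
  phi_{kk} = [rho(k) - sum_{j=1..k-1} phi_{k-1,j} rho(k-j)]
            / [1 - sum_{j=1..k-1} phi_{k-1,j} rho(j)],
  phi_{k,j} = phi_{k-1,j} - phi_{kk} phi_{k-1,k-j},  j = 1..k-1.
Step k = 1:
  phi_11 = rho(1) = 0.2994.
Step k = 2:
  phi_22 = [rho(2) - phi_11 rho(1)] / [1 - phi_11 rho(1)] = [-0.26 - (0.2994)(0.2994)] / [1 - (0.2994)(0.2994)]
         = -0.34964036 / 0.91035964 = -0.384068.
  Update: phi_21 = phi_11 - phi_22 phi_11 = 0.2994 - (-0.384068)(0.2994) = 0.41439.
Step k = 3:
  phi_33 = [rho(3) - phi_21 rho(2) - phi_22 rho(1)] / [1 - phi_21 rho(1) - phi_22 rho(2)]
    numerator   = -0.4214 - (0.41439)(-0.26) - (-0.384068)(0.2994) = -0.1986685
    denominator = 1 - (0.41439)(0.2994) - (-0.384068)(-0.26) = 0.77607383
  phi_33 = -0.1986685 / 0.77607383 = -0.256.
Therefore phi_{33} = -0.2560.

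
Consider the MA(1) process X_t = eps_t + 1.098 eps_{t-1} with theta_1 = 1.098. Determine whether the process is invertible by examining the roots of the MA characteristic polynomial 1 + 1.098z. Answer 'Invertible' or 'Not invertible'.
\text{Not invertible}

The MA(q) characteristic polynomial is P(z) = 1 + 1.098z.
Invertibility requires all roots to lie outside the unit circle, i.e. |z| > 1 for every root.
This is linear in z: 1 + (1.098) z = 0  =>  z = -1/(1.098) = -0.910747,  |z| = 0.910747.
Moduli of all roots: 0.9107.
All moduli strictly greater than 1? No.
Verdict: Not invertible.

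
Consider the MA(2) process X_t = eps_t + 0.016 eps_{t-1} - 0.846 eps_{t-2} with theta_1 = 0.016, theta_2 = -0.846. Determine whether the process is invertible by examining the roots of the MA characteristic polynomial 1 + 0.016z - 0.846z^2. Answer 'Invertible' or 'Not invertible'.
\text{Invertible}

The MA(q) characteristic polynomial is P(z) = 1 + 0.016z - 0.846z^2.
Invertibility requires all roots to lie outside the unit circle, i.e. |z| > 1 for every root.
Set 1 + (0.016) z + (-0.846) z^2 = 0, i.e. a z^2 + b z + c = 0 with a = -0.846, b = 0.016, c = 1.
Discriminant D = b^2 - 4ac = (0.016)^2 - 4*(-0.846)*1 = 0.000256 - (-3.384) = 3.384256.
D >= 0, so the roots are real: z = (-b +/- sqrt(D)) / (2a) = (-0.016 +/- 1.839635) / (-1.692).
  z_1 = (-0.016 + 1.839635) / (-1.692) = -1.0778,   |z_1| = 1.0778.
  z_2 = (-0.016 - 1.839635) / (-1.692) = 1.0967,   |z_2| = 1.0967.
Moduli of all roots: 1.0778, 1.0967.
All moduli strictly greater than 1? Yes.
Verdict: Invertible.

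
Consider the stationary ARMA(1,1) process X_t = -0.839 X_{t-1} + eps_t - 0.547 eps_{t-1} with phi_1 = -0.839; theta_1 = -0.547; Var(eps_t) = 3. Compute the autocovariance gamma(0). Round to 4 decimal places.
\gamma(0) = 22.4644

Multiply the model equation by X_{t-k} and take expectations. With theta_0 = psi_0 = 1 and psi_j the MA(infinity) weights, this gives
  gamma(k) - sum_i phi_i gamma(k-i) = c_k,
  c_k = sigma^2 * sum_{j=k..q} theta_j psi_{j-k}   (c_k = 0 for k > q),
using gamma(-m) = gamma(m).
psi-weights needed (psi_j = theta_j + sum_i phi_i psi_{j-i}):
  psi_1 = theta_1 + phi_1 = -0.547 + (-0.839) = -1.386
Right-hand sides:
  c_0 = sigma^2 (1 + theta_1 psi_1) = 3 * (1 + (-0.547)(-1.386)) = 3 * 1.758142 = 5.274426
  c_1 = sigma^2 theta_1 = 3 * (-0.547) = -1.641
  c_2 = 0
Equations for k = 0 and k = 1 (AR order 1):
  gamma(0) = phi_1 gamma(1) + c_0
  gamma(1) = phi_1 gamma(0) + c_1
Substituting the second into the first: gamma(0) (1 - phi_1^2) = c_0 + phi_1 c_1, so
  gamma(0) = (c_0 + phi_1 c_1) / (1 - phi_1^2) = (5.274426 + (-0.839)(-1.641)) / (1 - (-0.839)^2) = 6.651225 / 0.296079 = 22.464359.
Therefore gamma(0) = 22.4644 (to 4 decimal places).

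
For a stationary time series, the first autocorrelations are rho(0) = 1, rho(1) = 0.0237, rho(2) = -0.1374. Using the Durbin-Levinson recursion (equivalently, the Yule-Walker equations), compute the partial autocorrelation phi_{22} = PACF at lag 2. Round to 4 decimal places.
\phi_{22} = -0.1380

The PACF at lag k is phi_{kk}, the last component of the solution
to the Yule-Walker system G_k phi = r_k where
  (G_k)_{ij} = rho(|i - j|), (r_k)_i = rho(i), i,j = 1..k.
Equivalently, Durbin-Levinson gives phi_{kk} iteratively:
  phi_{11} = rho(1)
  phi_{kk} = [rho(k) - sum_{j=1..k-1} phi_{k-1,j} rho(k-j)]
            / [1 - sum_{j=1..k-1} phi_{k-1,j} rho(j)],
  phi_{k,j} = phi_{k-1,j} - phi_{kk} phi_{k-1,k-j},  j = 1..k-1.
Step k = 1:
  phi_11 = rho(1) = 0.0237.
Step k = 2:
  phi_22 = [rho(2) - phi_11 rho(1)] / [1 - phi_11 rho(1)] = [-0.1374 - (0.0237)(0.0237)] / [1 - (0.0237)(0.0237)]
         = -0.13796169 / 0.99943831 = -0.138.
Therefore phi_{22} = -0.1380.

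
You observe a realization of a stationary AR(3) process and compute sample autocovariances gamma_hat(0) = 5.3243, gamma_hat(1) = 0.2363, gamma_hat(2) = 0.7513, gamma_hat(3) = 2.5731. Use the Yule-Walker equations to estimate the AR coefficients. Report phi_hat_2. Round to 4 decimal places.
\hat\phi_{2} = 0.1210

The Yule-Walker equations for an AR(p) process read, in matrix form,
  Gamma_p phi = r_p,   with   (Gamma_p)_{ij} = gamma(|i - j|),
                       (r_p)_i = gamma(i),   i,j = 1..p.
Substitute the sample gammas (Toeplitz matrix and right-hand side of size 3):
  Gamma_p = [[5.3243, 0.2363, 0.7513], [0.2363, 5.3243, 0.2363], [0.7513, 0.2363, 5.3243]]
  r_p     = [0.2363, 0.7513, 2.5731]
Written out (R1..R3):
  (R1) 5.3243 phi_1 + 0.2363 phi_2 + 0.7513 phi_3 = 0.2363
  (R2) 0.2363 phi_1 + 5.3243 phi_2 + 0.2363 phi_3 = 0.7513
  (R3) 0.7513 phi_1 + 0.2363 phi_2 + 5.3243 phi_3 = 2.5731
Gaussian elimination:
  R2 <- R2 - (0.2363/5.3243) R1 = R2 - (0.044381) R1:  5.313813 phi_2 + 0.202956 phi_3 = 0.740813
  R3 <- R3 - (0.7513/5.3243) R1 = R3 - (0.141108) R1:  0.202956 phi_2 + 5.218286 phi_3 = 2.539756
  R3 <- R3 - (0.202956/5.313813) R2 = R3 - (0.038194) R2:  5.210534 phi_3 = 2.511462
Back-substitution:
  phi_hat_3 = 2.511462 / 5.210534 = 0.481997
  phi_hat_2 = (0.740813 - (0.202956)(0.481997)) / 5.313813 = 0.121003
  phi_hat_1 = (0.2363 - (0.2363)(0.121003) - (0.7513)(0.481997)) / 5.3243 = -0.029002
So phi_hat = [-0.0290, 0.1210, 0.4820].
Therefore phi_hat_2 = 0.1210.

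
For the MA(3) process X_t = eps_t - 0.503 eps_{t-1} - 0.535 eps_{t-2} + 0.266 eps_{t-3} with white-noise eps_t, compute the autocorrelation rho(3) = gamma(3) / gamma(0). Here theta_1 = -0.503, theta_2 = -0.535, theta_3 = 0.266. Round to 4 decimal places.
\rho(3) = 0.1652

For an MA(q) process with theta_0 = 1, the autocovariance is
  gamma(k) = sigma^2 * sum_{i=0..q-k} theta_i * theta_{i+k},
and rho(k) = gamma(k) / gamma(0). Sigma^2 cancels.
  numerator   = (1)*(0.266) = 0.266.
  denominator = (1)^2 + (-0.503)^2 + (-0.535)^2 + (0.266)^2 = 1.60999.
  rho(3) = 0.266 / 1.60999 = 0.1652.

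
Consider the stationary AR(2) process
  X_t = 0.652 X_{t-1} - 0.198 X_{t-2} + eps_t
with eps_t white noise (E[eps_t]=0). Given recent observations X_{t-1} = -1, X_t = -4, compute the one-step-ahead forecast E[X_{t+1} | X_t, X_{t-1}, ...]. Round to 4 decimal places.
E[X_{t+1} \mid \mathcal F_t] = -2.4100

For an AR(p) model X_t = c + sum_i phi_i X_{t-i} + eps_t, the
one-step-ahead conditional mean is
  E[X_{t+1} | X_t, ...] = c + sum_i phi_i X_{t+1-i}.
Substitute known values:
  E[X_{t+1} | ...] = (0.652) * (-4) + (-0.198) * (-1)
                   = -2.4100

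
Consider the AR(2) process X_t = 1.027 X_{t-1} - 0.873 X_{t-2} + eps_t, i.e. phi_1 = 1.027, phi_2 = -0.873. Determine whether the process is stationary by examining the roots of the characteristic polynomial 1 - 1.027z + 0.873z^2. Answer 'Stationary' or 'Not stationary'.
\text{Stationary}

The AR(p) characteristic polynomial is P(z) = 1 - 1.027z + 0.873z^2.
Stationarity requires all roots to lie outside the unit circle, i.e. |z| > 1 for every root.
Set 1 + (-1.027) z + (0.873) z^2 = 0, i.e. a z^2 + b z + c = 0 with a = 0.873, b = -1.027, c = 1.
Discriminant D = b^2 - 4ac = (-1.027)^2 - 4*(0.873)*1 = 1.054729 - (3.492) = -2.437271.
D < 0, so the roots are the complex-conjugate pair z = (-b +/- i sqrt(-D)) / (2a) = 0.5882 +/- 0.8941i.
For a conjugate pair |z|^2 = z * conj(z) = (product of roots) = c/a = 1/(0.873) = 1.145475, so |z| = sqrt(1.145475) = 1.0703 for both roots.
Moduli of all roots: 1.0703, 1.0703.
All moduli strictly greater than 1? Yes.
Verdict: Stationary.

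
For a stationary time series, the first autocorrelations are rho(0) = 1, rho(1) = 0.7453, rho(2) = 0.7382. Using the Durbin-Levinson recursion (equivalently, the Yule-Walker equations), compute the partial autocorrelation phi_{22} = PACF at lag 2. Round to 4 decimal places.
\phi_{22} = 0.4111

The PACF at lag k is phi_{kk}, the last component of the solution
to the Yule-Walker system G_k phi = r_k where
  (G_k)_{ij} = rho(|i - j|), (r_k)_i = rho(i), i,j = 1..k.
Equivalently, Durbin-Levinson gives phi_{kk} iteratively:
  phi_{11} = rho(1)
  phi_{kk} = [rho(k) - sum_{j=1..k-1} phi_{k-1,j} rho(k-j)]
            / [1 - sum_{j=1..k-1} phi_{k-1,j} rho(j)],
  phi_{k,j} = phi_{k-1,j} - phi_{kk} phi_{k-1,k-j},  j = 1..k-1.
Step k = 1:
  phi_11 = rho(1) = 0.7453.
Step k = 2:
  phi_22 = [rho(2) - phi_11 rho(1)] / [1 - phi_11 rho(1)] = [0.7382 - (0.7453)(0.7453)] / [1 - (0.7453)(0.7453)]
         = 0.18272791 / 0.44452791 = 0.4111.
Therefore phi_{22} = 0.4111.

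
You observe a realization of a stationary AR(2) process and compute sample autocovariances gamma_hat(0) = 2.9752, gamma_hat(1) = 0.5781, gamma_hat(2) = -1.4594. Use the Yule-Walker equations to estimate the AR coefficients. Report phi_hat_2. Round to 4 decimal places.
\hat\phi_{2} = -0.5490

The Yule-Walker equations for an AR(p) process read, in matrix form,
  Gamma_p phi = r_p,   with   (Gamma_p)_{ij} = gamma(|i - j|),
                       (r_p)_i = gamma(i),   i,j = 1..p.
Substitute the sample gammas (Toeplitz matrix and right-hand side of size 2):
  Gamma_p = [[2.9752, 0.5781], [0.5781, 2.9752]]
  r_p     = [0.5781, -1.4594]
Written out:
  2.9752 phi_1 + 0.5781 phi_2 = 0.5781
  0.5781 phi_1 + 2.9752 phi_2 = -1.4594
Solve by Cramer's rule:
  det = gamma(0)^2 - gamma(1)^2 = (2.9752)^2 - (0.5781)^2 = 8.85181504 - 0.33419961 = 8.51761543
  phi_hat_1 = [gamma(1) gamma(0) - gamma(1) gamma(2)] / det = [(0.5781)(2.9752) - (0.5781)(-1.4594)] / 8.51761543 = 2.56364226 / 8.51761543 = 0.301
  phi_hat_2 = [gamma(0) gamma(2) - gamma(1)^2] / det = [(2.9752)(-1.4594) - (0.5781)^2] / 8.51761543 = -4.67620649 / 8.51761543 = -0.549
So phi_hat = [0.3010, -0.5490].
Therefore phi_hat_2 = -0.5490.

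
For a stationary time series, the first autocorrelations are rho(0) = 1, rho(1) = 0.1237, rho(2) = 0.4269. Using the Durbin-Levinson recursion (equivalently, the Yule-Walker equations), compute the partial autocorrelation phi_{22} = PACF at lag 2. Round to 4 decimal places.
\phi_{22} = 0.4180

The PACF at lag k is phi_{kk}, the last component of the solution
to the Yule-Walker system G_k phi = r_k where
  (G_k)_{ij} = rho(|i - j|), (r_k)_i = rho(i), i,j = 1..k.
Equivalently, Durbin-Levinson gives phi_{kk} iteratively:
  phi_{11} = rho(1)
  phi_{kk} = [rho(k) - sum_{j=1..k-1} phi_{k-1,j} rho(k-j)]
            / [1 - sum_{j=1..k-1} phi_{k-1,j} rho(j)],
  phi_{k,j} = phi_{k-1,j} - phi_{kk} phi_{k-1,k-j},  j = 1..k-1.
Step k = 1:
  phi_11 = rho(1) = 0.1237.
Step k = 2:
  phi_22 = [rho(2) - phi_11 rho(1)] / [1 - phi_11 rho(1)] = [0.4269 - (0.1237)(0.1237)] / [1 - (0.1237)(0.1237)]
         = 0.41159831 / 0.98469831 = 0.418.
Therefore phi_{22} = 0.4180.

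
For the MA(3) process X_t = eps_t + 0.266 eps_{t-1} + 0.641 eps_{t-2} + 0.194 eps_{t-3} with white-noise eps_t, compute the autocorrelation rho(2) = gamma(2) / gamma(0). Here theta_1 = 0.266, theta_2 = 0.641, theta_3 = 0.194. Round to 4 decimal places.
\rho(2) = 0.4559

For an MA(q) process with theta_0 = 1, the autocovariance is
  gamma(k) = sigma^2 * sum_{i=0..q-k} theta_i * theta_{i+k},
and rho(k) = gamma(k) / gamma(0). Sigma^2 cancels.
  numerator   = (1)*(0.641) + (0.266)*(0.194) = 0.692604.
  denominator = (1)^2 + (0.266)^2 + (0.641)^2 + (0.194)^2 = 1.519273.
  rho(2) = 0.692604 / 1.519273 = 0.4559.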